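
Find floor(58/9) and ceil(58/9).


58/9 = 6.4444
floor = 6
ceil = 7

floor = 6, ceil = 7


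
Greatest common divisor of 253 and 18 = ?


253 = 14 * 18 + 1
18 = 18 * 1 + 0
GCD = 1


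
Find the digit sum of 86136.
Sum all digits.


8 + 6 + 1 + 3 + 6 = 24


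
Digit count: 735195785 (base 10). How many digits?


735195785 has 9 digits in base 10
floor(log10(735195785)) + 1 = floor(8.8664) + 1 = 9

9 digits (base 10)


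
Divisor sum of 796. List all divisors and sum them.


Divisors of 796: 1, 2, 4, 199, 398, 796
Sum = 1 + 2 + 4 + 199 + 398 + 796 = 1400

σ(796) = 1400


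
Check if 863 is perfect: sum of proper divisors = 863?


Proper divisors of 863: 1
Sum = 1 = 1

No, 863 is not perfect (1 ≠ 863)


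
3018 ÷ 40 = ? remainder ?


3018 = 40 * 75 + 18
Check: 3000 + 18 = 3018

q = 75, r = 18


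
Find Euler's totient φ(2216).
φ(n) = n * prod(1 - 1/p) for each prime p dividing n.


2216 = 2^3 × 277
Prime factors: 2, 277
φ(2216) = 2216 × (1-1/2) × (1-1/277)
= 2216 × 1/2 × 276/277 = 1104

φ(2216) = 1104


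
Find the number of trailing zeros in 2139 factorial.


floor(2139/5) = 427
floor(2139/25) = 85
floor(2139/125) = 17
floor(2139/625) = 3
Total = 532

532 trailing zeros


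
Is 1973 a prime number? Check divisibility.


Check divisors up to sqrt(1973) = 44.4185
No divisors found.
1973 is prime.

Yes, 1973 is prime


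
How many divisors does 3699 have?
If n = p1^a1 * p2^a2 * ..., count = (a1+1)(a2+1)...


3699 = 3^3 × 137^1
d(3699) = (3+1) × (1+1) = 8

8 divisors


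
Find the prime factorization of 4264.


4264 / 2 = 2132
2132 / 2 = 1066
1066 / 2 = 533
533 / 13 = 41
41 / 41 = 1
4264 = 2^3 × 13 × 41


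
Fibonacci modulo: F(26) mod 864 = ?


F(k) mod 864 for k=1..26:
1, 1, 2, 3, 5, 8, 13, 21, 34, 55, 89, 144, 233, 377, 610, 123, 733, 856, 725, 717, 578, 431, 145, 576, 721, 433
F(26) mod 864 = 433


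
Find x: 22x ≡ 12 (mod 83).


GCD(22, 83) = 1, unique solution
a^(-1) mod 83 = 34
x = 34 * 12 mod 83 = 76

x ≡ 76 (mod 83)


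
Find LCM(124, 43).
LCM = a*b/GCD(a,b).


GCD(124, 43) = 1
LCM = 124*43/1 = 5332/1 = 5332

LCM = 5332


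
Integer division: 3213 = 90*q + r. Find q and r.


3213 = 90 * 35 + 63
Check: 3150 + 63 = 3213

q = 35, r = 63


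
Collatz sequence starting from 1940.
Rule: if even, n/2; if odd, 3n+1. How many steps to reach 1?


1940 → 970 → 485 → 1456 → 728 → 364 → 182 → 91 → 274 → 137 → 412 → 206 → 103 → 310 → 155 → 466 → 233 → 700 → 350 → 175 → 526 → 263 → 790 → 395 → 1186 → 593 → 1780 → 890 → 445 → 1336 → 668 → 334 → 167 → 502 → 251 → 754 → 377 → 1132 → 566 → 283 → 850 → 425 → 1276 → 638 → 319 → 958 → 479 → 1438 → 719 → 2158 → 1079 → 3238 → 1619 → 4858 → 2429 → 7288 → 3644 → 1822 → 911 → 2734 → 1367 → 4102 → 2051 → 6154 → 3077 → 9232 → 4616 → 2308 → 1154 → 577 → 1732 → 866 → 433 → 1300 → 650 → 325 → 976 → 488 → 244 → 122 → 61 → 184 → 92 → 46 → 23 → 70 → 35 → 106 → 53 → 160 → 80 → 40 → 20 → 10 → 5 → 16 → 8 → 4 → 2 → 1
Total steps = 99

99 steps


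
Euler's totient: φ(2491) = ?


2491 = 47 × 53
Prime factors: 47, 53
φ(2491) = 2491 × (1-1/47) × (1-1/53)
= 2491 × 46/47 × 52/53 = 2392

φ(2491) = 2392


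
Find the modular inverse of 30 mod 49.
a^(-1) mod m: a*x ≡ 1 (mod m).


Use the extended Euclidean algorithm on (49, 30); each row r = 49*s + 30*t:
r=49, s=1, t=0
r=30, s=0, t=1
q=1: r=19, s=1, t=-1   [49*(1) + 30*(-1) = 19]
q=1: r=11, s=-1, t=2   [49*(-1) + 30*(2) = 11]
q=1: r=8, s=2, t=-3   [49*(2) + 30*(-3) = 8]
q=1: r=3, s=-3, t=5   [49*(-3) + 30*(5) = 3]
q=2: r=2, s=8, t=-13   [49*(8) + 30*(-13) = 2]
q=1: r=1, s=-11, t=18   [49*(-11) + 30*(18) = 1]
q=2: r=0, s=30, t=-49   [49*(30) + 30*(-49) = 0]
GCD = 1 with t = 18, so 30*(18) ≡ 1 (mod 49)
Inverse = 18 mod 49 = 18
Check: 30 * 18 = 540 ≡ 1 (mod 49)

30^(-1) ≡ 18 (mod 49)


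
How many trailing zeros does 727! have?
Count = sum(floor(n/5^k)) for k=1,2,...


floor(727/5) = 145
floor(727/25) = 29
floor(727/125) = 5
floor(727/625) = 1
Total = 180

180 trailing zeros


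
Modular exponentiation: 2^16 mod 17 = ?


2^1 mod 17 = 2
2^2 mod 17 = 4
2^3 mod 17 = 8
2^4 mod 17 = 16
2^5 mod 17 = 15
2^6 mod 17 = 13
2^7 mod 17 = 9
2^8 mod 17 = 1
2^9 mod 17 = 2
2^10 mod 17 = 4
2^11 mod 17 = 8
2^12 mod 17 = 16
2^13 mod 17 = 15
2^14 mod 17 = 13
2^15 mod 17 = 9
2^16 mod 17 = 1


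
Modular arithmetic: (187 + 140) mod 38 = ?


187 + 140 = 327
327 mod 38 = 23


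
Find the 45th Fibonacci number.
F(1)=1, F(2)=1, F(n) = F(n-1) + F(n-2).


Sequence: 1, 1, 2, 3, 5, 8, 13, 21, 34, 55, 89, 144, 233, 377, 610, 987, 1597, 2584, 4181, 6765, 10946, 17711, 28657, 46368, 75025, 121393, 196418, 317811, 514229, 832040, 1346269, 2178309, 3524578, 5702887, 9227465, 14930352, 24157817, 39088169, 63245986, 102334155, 165580141, 267914296, 433494437, 701408733, 1134903170
F(45) = 1134903170


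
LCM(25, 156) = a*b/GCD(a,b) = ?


GCD(25, 156) = 1
LCM = 25*156/1 = 3900/1 = 3900

LCM = 3900


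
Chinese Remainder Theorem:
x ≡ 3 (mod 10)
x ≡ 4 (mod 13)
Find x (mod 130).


M = 10*13 = 130
M1 = M/10 = 13, M2 = M/13 = 10
M1^(-1) mod 10 = 7, M2^(-1) mod 13 = 4
x = 3*13*7 + 4*10*4 = 433
433 mod 130 = 43
Check: 43 mod 10 = 3 ✓, 43 mod 13 = 4 ✓

x ≡ 43 (mod 130)


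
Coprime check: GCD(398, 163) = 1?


Euclidean algorithm:
398 = 2 * 163 + 72
163 = 2 * 72 + 19
72 = 3 * 19 + 15
19 = 1 * 15 + 4
15 = 3 * 4 + 3
4 = 1 * 3 + 1
3 = 3 * 1 + 0
GCD(398, 163) = 1

Yes, coprime (GCD = 1)


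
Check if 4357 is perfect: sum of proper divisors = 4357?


Proper divisors of 4357: 1
Sum = 1 = 1

No, 4357 is not perfect (1 ≠ 4357)


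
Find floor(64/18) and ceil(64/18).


64/18 = 3.5556
floor = 3
ceil = 4

floor = 3, ceil = 4


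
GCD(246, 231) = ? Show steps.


246 = 1 * 231 + 15
231 = 15 * 15 + 6
15 = 2 * 6 + 3
6 = 2 * 3 + 0
GCD = 3


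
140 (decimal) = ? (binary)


140 (base 10) = 140 (decimal)
140 (decimal) = 10001100 (base 2)


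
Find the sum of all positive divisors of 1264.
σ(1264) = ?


Divisors of 1264: 1, 2, 4, 8, 16, 79, 158, 316, 632, 1264
Sum = 1 + 2 + 4 + 8 + 16 + 79 + 158 + 316 + 632 + 1264 = 2480

σ(1264) = 2480


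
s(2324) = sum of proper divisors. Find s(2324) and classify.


Proper divisors: 1, 2, 4, 7, 14, 28, 83, 166, 332, 581, 1162
Sum = 1 + 2 + 4 + 7 + 14 + 28 + 83 + 166 + 332 + 581 + 1162 = 2380
2380 > 2324 → abundant

s(2324) = 2380 (abundant)


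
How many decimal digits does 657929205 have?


657929205 has 9 digits in base 10
floor(log10(657929205)) + 1 = floor(8.8182) + 1 = 9

9 digits (base 10)


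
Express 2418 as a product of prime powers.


2418 / 2 = 1209
1209 / 3 = 403
403 / 13 = 31
31 / 31 = 1
2418 = 2 × 3 × 13 × 31


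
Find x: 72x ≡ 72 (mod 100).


GCD(72, 100) = 4 divides 72
Divide: 18x ≡ 18 (mod 25)
x ≡ 1 (mod 25)


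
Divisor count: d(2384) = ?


2384 = 2^4 × 149^1
d(2384) = (4+1) × (1+1) = 10

10 divisors


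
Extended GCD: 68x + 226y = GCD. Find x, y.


Tabular extended Euclidean (each row: r = 68*s + 226*t):
r=68, s=1, t=0
r=226, s=0, t=1
q=0: r=68, s=1, t=0   [68*(1) + 226*(0) = 68]
q=3: r=22, s=-3, t=1   [68*(-3) + 226*(1) = 22]
q=3: r=2, s=10, t=-3   [68*(10) + 226*(-3) = 2]
q=11: r=0, s=-113, t=34   [68*(-113) + 226*(34) = 0]
GCD = 2; from the row with r=2: x=10, y=-3
Check: 68*(10) + 226*(-3) = 680 - 678 = 2

GCD = 2, x = 10, y = -3


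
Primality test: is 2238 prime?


2238 / 2 = 1119 (exact division)
2238 is NOT prime.

No, 2238 is not prime


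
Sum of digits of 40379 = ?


4 + 0 + 3 + 7 + 9 = 23


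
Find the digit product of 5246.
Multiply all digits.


5 × 2 × 4 × 6 = 240


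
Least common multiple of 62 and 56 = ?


GCD(62, 56) = 2
LCM = 62*56/2 = 3472/2 = 1736

LCM = 1736


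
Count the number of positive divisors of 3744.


3744 = 2^5 × 3^2 × 13^1
d(3744) = (5+1) × (2+1) × (1+1) = 36

36 divisors


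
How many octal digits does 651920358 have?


651920358 in base 8 = 4666701746
Number of digits = 10

10 digits (base 8)


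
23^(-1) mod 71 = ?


Use the extended Euclidean algorithm on (71, 23); each row r = 71*s + 23*t:
r=71, s=1, t=0
r=23, s=0, t=1
q=3: r=2, s=1, t=-3   [71*(1) + 23*(-3) = 2]
q=11: r=1, s=-11, t=34   [71*(-11) + 23*(34) = 1]
q=2: r=0, s=23, t=-71   [71*(23) + 23*(-71) = 0]
GCD = 1 with t = 34, so 23*(34) ≡ 1 (mod 71)
Inverse = 34 mod 71 = 34
Check: 23 * 34 = 782 ≡ 1 (mod 71)

23^(-1) ≡ 34 (mod 71)


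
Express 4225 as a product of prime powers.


4225 / 5 = 845
845 / 5 = 169
169 / 13 = 13
13 / 13 = 1
4225 = 5^2 × 13^2


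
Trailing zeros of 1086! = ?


floor(1086/5) = 217
floor(1086/25) = 43
floor(1086/125) = 8
floor(1086/625) = 1
Total = 269

269 trailing zeros


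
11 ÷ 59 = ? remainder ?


11 = 59 * 0 + 11
Check: 0 + 11 = 11

q = 0, r = 11


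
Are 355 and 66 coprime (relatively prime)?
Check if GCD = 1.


Euclidean algorithm:
355 = 5 * 66 + 25
66 = 2 * 25 + 16
25 = 1 * 16 + 9
16 = 1 * 9 + 7
9 = 1 * 7 + 2
7 = 3 * 2 + 1
2 = 2 * 1 + 0
GCD(355, 66) = 1

Yes, coprime (GCD = 1)


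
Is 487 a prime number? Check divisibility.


Check divisors up to sqrt(487) = 22.0681
No divisors found.
487 is prime.

Yes, 487 is prime


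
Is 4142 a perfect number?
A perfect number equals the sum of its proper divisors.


Proper divisors of 4142: 1, 2, 19, 38, 109, 218, 2071
Sum = 1 + 2 + 19 + 38 + 109 + 218 + 2071 = 2458

No, 4142 is not perfect (2458 ≠ 4142)


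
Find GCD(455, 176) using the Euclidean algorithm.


455 = 2 * 176 + 103
176 = 1 * 103 + 73
103 = 1 * 73 + 30
73 = 2 * 30 + 13
30 = 2 * 13 + 4
13 = 3 * 4 + 1
4 = 4 * 1 + 0
GCD = 1


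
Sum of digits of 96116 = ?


9 + 6 + 1 + 1 + 6 = 23


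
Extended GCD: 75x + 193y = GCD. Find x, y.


Tabular extended Euclidean (each row: r = 75*s + 193*t):
r=75, s=1, t=0
r=193, s=0, t=1
q=0: r=75, s=1, t=0   [75*(1) + 193*(0) = 75]
q=2: r=43, s=-2, t=1   [75*(-2) + 193*(1) = 43]
q=1: r=32, s=3, t=-1   [75*(3) + 193*(-1) = 32]
q=1: r=11, s=-5, t=2   [75*(-5) + 193*(2) = 11]
q=2: r=10, s=13, t=-5   [75*(13) + 193*(-5) = 10]
q=1: r=1, s=-18, t=7   [75*(-18) + 193*(7) = 1]
q=10: r=0, s=193, t=-75   [75*(193) + 193*(-75) = 0]
GCD = 1; from the row with r=1: x=-18, y=7
Check: 75*(-18) + 193*(7) = -1350 + 1351 = 1

GCD = 1, x = -18, y = 7


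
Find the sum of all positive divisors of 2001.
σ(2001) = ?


Divisors of 2001: 1, 3, 23, 29, 69, 87, 667, 2001
Sum = 1 + 3 + 23 + 29 + 69 + 87 + 667 + 2001 = 2880

σ(2001) = 2880


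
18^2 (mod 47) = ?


18^1 mod 47 = 18
18^2 mod 47 = 42


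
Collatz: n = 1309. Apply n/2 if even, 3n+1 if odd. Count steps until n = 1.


1309 → 3928 → 1964 → 982 → 491 → 1474 → 737 → 2212 → 1106 → 553 → 1660 → 830 → 415 → 1246 → 623 → 1870 → 935 → 2806 → 1403 → 4210 → 2105 → 6316 → 3158 → 1579 → 4738 → 2369 → 7108 → 3554 → 1777 → 5332 → 2666 → 1333 → 4000 → 2000 → 1000 → 500 → 250 → 125 → 376 → 188 → 94 → 47 → 142 → 71 → 214 → 107 → 322 → 161 → 484 → 242 → 121 → 364 → 182 → 91 → 274 → 137 → 412 → 206 → 103 → 310 → 155 → 466 → 233 → 700 → 350 → 175 → 526 → 263 → 790 → 395 → 1186 → 593 → 1780 → 890 → 445 → 1336 → 668 → 334 → 167 → 502 → 251 → 754 → 377 → 1132 → 566 → 283 → 850 → 425 → 1276 → 638 → 319 → 958 → 479 → 1438 → 719 → 2158 → 1079 → 3238 → 1619 → 4858 → 2429 → 7288 → 3644 → 1822 → 911 → 2734 → 1367 → 4102 → 2051 → 6154 → 3077 → 9232 → 4616 → 2308 → 1154 → 577 → 1732 → 866 → 433 → 1300 → 650 → 325 → 976 → 488 → 244 → 122 → 61 → 184 → 92 → 46 → 23 → 70 → 35 → 106 → 53 → 160 → 80 → 40 → 20 → 10 → 5 → 16 → 8 → 4 → 2 → 1
Total steps = 145

145 steps


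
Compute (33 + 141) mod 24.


33 + 141 = 174
174 mod 24 = 6


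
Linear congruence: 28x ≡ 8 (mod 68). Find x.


GCD(28, 68) = 4 divides 8
Divide: 7x ≡ 2 (mod 17)
x ≡ 10 (mod 17)


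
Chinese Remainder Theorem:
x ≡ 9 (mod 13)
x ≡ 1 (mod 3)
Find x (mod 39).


M = 13*3 = 39
M1 = M/13 = 3, M2 = M/3 = 13
M1^(-1) mod 13 = 9, M2^(-1) mod 3 = 1
x = 9*3*9 + 1*13*1 = 256
256 mod 39 = 22
Check: 22 mod 13 = 9 ✓, 22 mod 3 = 1 ✓

x ≡ 22 (mod 39)


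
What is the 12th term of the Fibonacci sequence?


Sequence: 1, 1, 2, 3, 5, 8, 13, 21, 34, 55, 89, 144
F(12) = 144


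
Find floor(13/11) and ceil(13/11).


13/11 = 1.1818
floor = 1
ceil = 2

floor = 1, ceil = 2


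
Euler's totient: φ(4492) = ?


4492 = 2^2 × 1123
Prime factors: 2, 1123
φ(4492) = 4492 × (1-1/2) × (1-1/1123)
= 4492 × 1/2 × 1122/1123 = 2244

φ(4492) = 2244


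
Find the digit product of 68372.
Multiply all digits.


6 × 8 × 3 × 7 × 2 = 2016


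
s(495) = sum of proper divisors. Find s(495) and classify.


Proper divisors: 1, 3, 5, 9, 11, 15, 33, 45, 55, 99, 165
Sum = 1 + 3 + 5 + 9 + 11 + 15 + 33 + 45 + 55 + 99 + 165 = 441
441 < 495 → deficient

s(495) = 441 (deficient)


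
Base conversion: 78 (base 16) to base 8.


78 (base 16) = 120 (decimal)
120 (decimal) = 170 (base 8)


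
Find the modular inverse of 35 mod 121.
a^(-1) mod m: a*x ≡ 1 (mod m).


Use the extended Euclidean algorithm on (121, 35); each row r = 121*s + 35*t:
r=121, s=1, t=0
r=35, s=0, t=1
q=3: r=16, s=1, t=-3   [121*(1) + 35*(-3) = 16]
q=2: r=3, s=-2, t=7   [121*(-2) + 35*(7) = 3]
q=5: r=1, s=11, t=-38   [121*(11) + 35*(-38) = 1]
q=3: r=0, s=-35, t=121   [121*(-35) + 35*(121) = 0]
GCD = 1 with t = -38, so 35*(-38) ≡ 1 (mod 121)
Inverse = -38 mod 121 = 83
Check: 35 * 83 = 2905 ≡ 1 (mod 121)

35^(-1) ≡ 83 (mod 121)


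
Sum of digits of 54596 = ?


5 + 4 + 5 + 9 + 6 = 29


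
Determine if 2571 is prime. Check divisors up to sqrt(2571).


2571 / 3 = 857 (exact division)
2571 is NOT prime.

No, 2571 is not prime


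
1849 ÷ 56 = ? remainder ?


1849 = 56 * 33 + 1
Check: 1848 + 1 = 1849

q = 33, r = 1


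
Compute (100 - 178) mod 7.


100 - 178 = -78
-78 mod 7 = 6


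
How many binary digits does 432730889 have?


432730889 in base 2 = 11001110010101111001100001001
Number of digits = 29

29 digits (base 2)


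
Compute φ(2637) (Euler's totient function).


2637 = 3^2 × 293
Prime factors: 3, 293
φ(2637) = 2637 × (1-1/3) × (1-1/293)
= 2637 × 2/3 × 292/293 = 1752

φ(2637) = 1752


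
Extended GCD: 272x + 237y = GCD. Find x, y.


Tabular extended Euclidean (each row: r = 272*s + 237*t):
r=272, s=1, t=0
r=237, s=0, t=1
q=1: r=35, s=1, t=-1   [272*(1) + 237*(-1) = 35]
q=6: r=27, s=-6, t=7   [272*(-6) + 237*(7) = 27]
q=1: r=8, s=7, t=-8   [272*(7) + 237*(-8) = 8]
q=3: r=3, s=-27, t=31   [272*(-27) + 237*(31) = 3]
q=2: r=2, s=61, t=-70   [272*(61) + 237*(-70) = 2]
q=1: r=1, s=-88, t=101   [272*(-88) + 237*(101) = 1]
q=2: r=0, s=237, t=-272   [272*(237) + 237*(-272) = 0]
GCD = 1; from the row with r=1: x=-88, y=101
Check: 272*(-88) + 237*(101) = -23936 + 23937 = 1

GCD = 1, x = -88, y = 101


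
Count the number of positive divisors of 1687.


1687 = 7^1 × 241^1
d(1687) = (1+1) × (1+1) = 4

4 divisors


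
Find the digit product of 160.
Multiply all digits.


1 × 6 × 0 = 0


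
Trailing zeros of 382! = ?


floor(382/5) = 76
floor(382/25) = 15
floor(382/125) = 3
Total = 94

94 trailing zeros


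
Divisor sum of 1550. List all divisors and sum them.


Divisors of 1550: 1, 2, 5, 10, 25, 31, 50, 62, 155, 310, 775, 1550
Sum = 1 + 2 + 5 + 10 + 25 + 31 + 50 + 62 + 155 + 310 + 775 + 1550 = 2976

σ(1550) = 2976


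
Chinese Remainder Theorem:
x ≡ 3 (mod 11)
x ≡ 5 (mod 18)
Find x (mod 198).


M = 11*18 = 198
M1 = M/11 = 18, M2 = M/18 = 11
M1^(-1) mod 11 = 8, M2^(-1) mod 18 = 5
x = 3*18*8 + 5*11*5 = 707
707 mod 198 = 113
Check: 113 mod 11 = 3 ✓, 113 mod 18 = 5 ✓

x ≡ 113 (mod 198)


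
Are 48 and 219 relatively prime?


Euclidean algorithm:
219 = 4 * 48 + 27
48 = 1 * 27 + 21
27 = 1 * 21 + 6
21 = 3 * 6 + 3
6 = 2 * 3 + 0
GCD(48, 219) = 3

No, not coprime (GCD = 3)


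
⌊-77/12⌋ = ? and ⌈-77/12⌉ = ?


-77/12 = -6.4167
floor = -7
ceil = -6

floor = -7, ceil = -6


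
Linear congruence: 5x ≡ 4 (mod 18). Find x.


GCD(5, 18) = 1, unique solution
a^(-1) mod 18 = 11
x = 11 * 4 mod 18 = 8

x ≡ 8 (mod 18)


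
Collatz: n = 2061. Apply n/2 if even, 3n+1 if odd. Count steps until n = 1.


2061 → 6184 → 3092 → 1546 → 773 → 2320 → 1160 → 580 → 290 → 145 → 436 → 218 → 109 → 328 → 164 → 82 → 41 → 124 → 62 → 31 → 94 → 47 → 142 → 71 → 214 → 107 → 322 → 161 → 484 → 242 → 121 → 364 → 182 → 91 → 274 → 137 → 412 → 206 → 103 → 310 → 155 → 466 → 233 → 700 → 350 → 175 → 526 → 263 → 790 → 395 → 1186 → 593 → 1780 → 890 → 445 → 1336 → 668 → 334 → 167 → 502 → 251 → 754 → 377 → 1132 → 566 → 283 → 850 → 425 → 1276 → 638 → 319 → 958 → 479 → 1438 → 719 → 2158 → 1079 → 3238 → 1619 → 4858 → 2429 → 7288 → 3644 → 1822 → 911 → 2734 → 1367 → 4102 → 2051 → 6154 → 3077 → 9232 → 4616 → 2308 → 1154 → 577 → 1732 → 866 → 433 → 1300 → 650 → 325 → 976 → 488 → 244 → 122 → 61 → 184 → 92 → 46 → 23 → 70 → 35 → 106 → 53 → 160 → 80 → 40 → 20 → 10 → 5 → 16 → 8 → 4 → 2 → 1
Total steps = 125

125 steps


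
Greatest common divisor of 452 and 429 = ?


452 = 1 * 429 + 23
429 = 18 * 23 + 15
23 = 1 * 15 + 8
15 = 1 * 8 + 7
8 = 1 * 7 + 1
7 = 7 * 1 + 0
GCD = 1


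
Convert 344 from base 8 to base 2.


344 (base 8) = 228 (decimal)
228 (decimal) = 11100100 (base 2)


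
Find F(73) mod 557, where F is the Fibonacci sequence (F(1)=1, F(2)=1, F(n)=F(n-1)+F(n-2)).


F(k) mod 557 for k=1..73:
1, 1, 2, 3, 5, 8, 13, 21, 34, 55, 89, 144, 233, 377, 53, 430, 483, 356, 282, 81, 363, 444, 250, 137, 387, 524, 354, 321, 118, 439, 0, 439, 439, 321, 203, 524, 170, 137, 307, 444, 194, 81, 275, 356, 74, 430, 504, 377, 324, 144, 468, 55, 523, 21, 544, 8, 552, 3, 555, 1, 556, 0, 556, 556, 555, 554, 552, 549, 544, 536, 523, 502, 468
F(73) mod 557 = 468


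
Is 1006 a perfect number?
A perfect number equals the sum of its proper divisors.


Proper divisors of 1006: 1, 2, 503
Sum = 1 + 2 + 503 = 506

No, 1006 is not perfect (506 ≠ 1006)


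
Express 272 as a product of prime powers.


272 / 2 = 136
136 / 2 = 68
68 / 2 = 34
34 / 2 = 17
17 / 17 = 1
272 = 2^4 × 17


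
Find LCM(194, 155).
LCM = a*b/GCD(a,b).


GCD(194, 155) = 1
LCM = 194*155/1 = 30070/1 = 30070

LCM = 30070


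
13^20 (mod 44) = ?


13^1 mod 44 = 13
13^2 mod 44 = 37
13^3 mod 44 = 41
13^4 mod 44 = 5
13^5 mod 44 = 21
13^6 mod 44 = 9
13^7 mod 44 = 29
13^8 mod 44 = 25
13^9 mod 44 = 17
13^10 mod 44 = 1
13^11 mod 44 = 13
13^12 mod 44 = 37
13^13 mod 44 = 41
13^14 mod 44 = 5
13^15 mod 44 = 21
13^16 mod 44 = 9
13^17 mod 44 = 29
13^18 mod 44 = 25
13^19 mod 44 = 17
13^20 mod 44 = 1


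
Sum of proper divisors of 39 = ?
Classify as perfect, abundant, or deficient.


Proper divisors: 1, 3, 13
Sum = 1 + 3 + 13 = 17
17 < 39 → deficient

s(39) = 17 (deficient)


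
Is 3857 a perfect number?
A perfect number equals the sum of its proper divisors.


Proper divisors of 3857: 1, 7, 19, 29, 133, 203, 551
Sum = 1 + 7 + 19 + 29 + 133 + 203 + 551 = 943

No, 3857 is not perfect (943 ≠ 3857)


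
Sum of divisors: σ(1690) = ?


Divisors of 1690: 1, 2, 5, 10, 13, 26, 65, 130, 169, 338, 845, 1690
Sum = 1 + 2 + 5 + 10 + 13 + 26 + 65 + 130 + 169 + 338 + 845 + 1690 = 3294

σ(1690) = 3294


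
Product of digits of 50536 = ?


5 × 0 × 5 × 3 × 6 = 0


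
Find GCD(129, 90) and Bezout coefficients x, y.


Tabular extended Euclidean (each row: r = 129*s + 90*t):
r=129, s=1, t=0
r=90, s=0, t=1
q=1: r=39, s=1, t=-1   [129*(1) + 90*(-1) = 39]
q=2: r=12, s=-2, t=3   [129*(-2) + 90*(3) = 12]
q=3: r=3, s=7, t=-10   [129*(7) + 90*(-10) = 3]
q=4: r=0, s=-30, t=43   [129*(-30) + 90*(43) = 0]
GCD = 3; from the row with r=3: x=7, y=-10
Check: 129*(7) + 90*(-10) = 903 - 900 = 3

GCD = 3, x = 7, y = -10


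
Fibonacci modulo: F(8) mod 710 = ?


F(k) mod 710 for k=1..8:
1, 1, 2, 3, 5, 8, 13, 21
F(8) mod 710 = 21


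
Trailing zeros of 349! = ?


floor(349/5) = 69
floor(349/25) = 13
floor(349/125) = 2
Total = 84

84 trailing zeros


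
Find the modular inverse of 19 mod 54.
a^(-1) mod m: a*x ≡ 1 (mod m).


Use the extended Euclidean algorithm on (54, 19); each row r = 54*s + 19*t:
r=54, s=1, t=0
r=19, s=0, t=1
q=2: r=16, s=1, t=-2   [54*(1) + 19*(-2) = 16]
q=1: r=3, s=-1, t=3   [54*(-1) + 19*(3) = 3]
q=5: r=1, s=6, t=-17   [54*(6) + 19*(-17) = 1]
q=3: r=0, s=-19, t=54   [54*(-19) + 19*(54) = 0]
GCD = 1 with t = -17, so 19*(-17) ≡ 1 (mod 54)
Inverse = -17 mod 54 = 37
Check: 19 * 37 = 703 ≡ 1 (mod 54)

19^(-1) ≡ 37 (mod 54)


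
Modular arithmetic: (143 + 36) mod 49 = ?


143 + 36 = 179
179 mod 49 = 32


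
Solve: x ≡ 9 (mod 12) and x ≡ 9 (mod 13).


M = 12*13 = 156
M1 = M/12 = 13, M2 = M/13 = 12
M1^(-1) mod 12 = 1, M2^(-1) mod 13 = 12
x = 9*13*1 + 9*12*12 = 1413
1413 mod 156 = 9
Check: 9 mod 12 = 9 ✓, 9 mod 13 = 9 ✓

x ≡ 9 (mod 156)


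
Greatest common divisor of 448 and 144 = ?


448 = 3 * 144 + 16
144 = 9 * 16 + 0
GCD = 16


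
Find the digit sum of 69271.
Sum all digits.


6 + 9 + 2 + 7 + 1 = 25


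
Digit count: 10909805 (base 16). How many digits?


10909805 in base 16 = A6786D
Number of digits = 6

6 digits (base 16)


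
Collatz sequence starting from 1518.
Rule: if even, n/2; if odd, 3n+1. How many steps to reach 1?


1518 → 759 → 2278 → 1139 → 3418 → 1709 → 5128 → 2564 → 1282 → 641 → 1924 → 962 → 481 → 1444 → 722 → 361 → 1084 → 542 → 271 → 814 → 407 → 1222 → 611 → 1834 → 917 → 2752 → 1376 → 688 → 344 → 172 → 86 → 43 → 130 → 65 → 196 → 98 → 49 → 148 → 74 → 37 → 112 → 56 → 28 → 14 → 7 → 22 → 11 → 34 → 17 → 52 → 26 → 13 → 40 → 20 → 10 → 5 → 16 → 8 → 4 → 2 → 1
Total steps = 60

60 steps


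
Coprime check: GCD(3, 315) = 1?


Euclidean algorithm:
315 = 105 * 3 + 0
GCD(3, 315) = 3

No, not coprime (GCD = 3)


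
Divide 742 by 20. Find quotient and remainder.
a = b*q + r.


742 = 20 * 37 + 2
Check: 740 + 2 = 742

q = 37, r = 2


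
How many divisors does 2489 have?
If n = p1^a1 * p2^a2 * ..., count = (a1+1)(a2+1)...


2489 = 19^1 × 131^1
d(2489) = (1+1) × (1+1) = 4

4 divisors


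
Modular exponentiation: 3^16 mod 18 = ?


3^1 mod 18 = 3
3^2 mod 18 = 9
3^3 mod 18 = 9
3^4 mod 18 = 9
3^5 mod 18 = 9
3^6 mod 18 = 9
3^7 mod 18 = 9
3^8 mod 18 = 9
3^9 mod 18 = 9
3^10 mod 18 = 9
3^11 mod 18 = 9
3^12 mod 18 = 9
3^13 mod 18 = 9
3^14 mod 18 = 9
3^15 mod 18 = 9
3^16 mod 18 = 9


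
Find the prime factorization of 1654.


1654 / 2 = 827
827 / 827 = 1
1654 = 2 × 827


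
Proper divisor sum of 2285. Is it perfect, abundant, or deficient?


Proper divisors: 1, 5, 457
Sum = 1 + 5 + 457 = 463
463 < 2285 → deficient

s(2285) = 463 (deficient)


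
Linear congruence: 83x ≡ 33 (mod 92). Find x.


GCD(83, 92) = 1, unique solution
a^(-1) mod 92 = 51
x = 51 * 33 mod 92 = 27

x ≡ 27 (mod 92)


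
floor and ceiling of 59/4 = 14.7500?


59/4 = 14.7500
floor = 14
ceil = 15

floor = 14, ceil = 15


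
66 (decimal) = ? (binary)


66 (base 10) = 66 (decimal)
66 (decimal) = 1000010 (base 2)


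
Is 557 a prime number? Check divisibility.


Check divisors up to sqrt(557) = 23.6008
No divisors found.
557 is prime.

Yes, 557 is prime


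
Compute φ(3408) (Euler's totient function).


3408 = 2^4 × 3 × 71
Prime factors: 2, 3, 71
φ(3408) = 3408 × (1-1/2) × (1-1/3) × (1-1/71)
= 3408 × 1/2 × 2/3 × 70/71 = 1120

φ(3408) = 1120


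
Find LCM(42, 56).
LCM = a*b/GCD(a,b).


GCD(42, 56) = 14
LCM = 42*56/14 = 2352/14 = 168

LCM = 168


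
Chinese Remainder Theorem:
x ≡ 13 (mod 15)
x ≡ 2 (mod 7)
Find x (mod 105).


M = 15*7 = 105
M1 = M/15 = 7, M2 = M/7 = 15
M1^(-1) mod 15 = 13, M2^(-1) mod 7 = 1
x = 13*7*13 + 2*15*1 = 1213
1213 mod 105 = 58
Check: 58 mod 15 = 13 ✓, 58 mod 7 = 2 ✓

x ≡ 58 (mod 105)


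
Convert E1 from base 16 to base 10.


E1 (base 16) = 225 (decimal)
225 (decimal) = 225 (base 10)


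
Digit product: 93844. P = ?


9 × 3 × 8 × 4 × 4 = 3456


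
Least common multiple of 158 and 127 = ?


GCD(158, 127) = 1
LCM = 158*127/1 = 20066/1 = 20066

LCM = 20066


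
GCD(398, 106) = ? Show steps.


398 = 3 * 106 + 80
106 = 1 * 80 + 26
80 = 3 * 26 + 2
26 = 13 * 2 + 0
GCD = 2


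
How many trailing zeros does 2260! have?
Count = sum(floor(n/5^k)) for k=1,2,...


floor(2260/5) = 452
floor(2260/25) = 90
floor(2260/125) = 18
floor(2260/625) = 3
Total = 563

563 trailing zeros


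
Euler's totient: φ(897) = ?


897 = 3 × 13 × 23
Prime factors: 3, 13, 23
φ(897) = 897 × (1-1/3) × (1-1/13) × (1-1/23)
= 897 × 2/3 × 12/13 × 22/23 = 528

φ(897) = 528


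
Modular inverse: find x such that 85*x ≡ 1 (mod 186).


Use the extended Euclidean algorithm on (186, 85); each row r = 186*s + 85*t:
r=186, s=1, t=0
r=85, s=0, t=1
q=2: r=16, s=1, t=-2   [186*(1) + 85*(-2) = 16]
q=5: r=5, s=-5, t=11   [186*(-5) + 85*(11) = 5]
q=3: r=1, s=16, t=-35   [186*(16) + 85*(-35) = 1]
q=5: r=0, s=-85, t=186   [186*(-85) + 85*(186) = 0]
GCD = 1 with t = -35, so 85*(-35) ≡ 1 (mod 186)
Inverse = -35 mod 186 = 151
Check: 85 * 151 = 12835 ≡ 1 (mod 186)

85^(-1) ≡ 151 (mod 186)


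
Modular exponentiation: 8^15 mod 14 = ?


8^1 mod 14 = 8
8^2 mod 14 = 8
8^3 mod 14 = 8
8^4 mod 14 = 8
8^5 mod 14 = 8
8^6 mod 14 = 8
8^7 mod 14 = 8
8^8 mod 14 = 8
8^9 mod 14 = 8
8^10 mod 14 = 8
8^11 mod 14 = 8
8^12 mod 14 = 8
8^13 mod 14 = 8
8^14 mod 14 = 8
8^15 mod 14 = 8


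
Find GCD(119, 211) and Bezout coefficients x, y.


Tabular extended Euclidean (each row: r = 119*s + 211*t):
r=119, s=1, t=0
r=211, s=0, t=1
q=0: r=119, s=1, t=0   [119*(1) + 211*(0) = 119]
q=1: r=92, s=-1, t=1   [119*(-1) + 211*(1) = 92]
q=1: r=27, s=2, t=-1   [119*(2) + 211*(-1) = 27]
q=3: r=11, s=-7, t=4   [119*(-7) + 211*(4) = 11]
q=2: r=5, s=16, t=-9   [119*(16) + 211*(-9) = 5]
q=2: r=1, s=-39, t=22   [119*(-39) + 211*(22) = 1]
q=5: r=0, s=211, t=-119   [119*(211) + 211*(-119) = 0]
GCD = 1; from the row with r=1: x=-39, y=22
Check: 119*(-39) + 211*(22) = -4641 + 4642 = 1

GCD = 1, x = -39, y = 22


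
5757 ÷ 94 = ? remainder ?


5757 = 94 * 61 + 23
Check: 5734 + 23 = 5757

q = 61, r = 23


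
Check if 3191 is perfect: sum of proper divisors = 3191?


Proper divisors of 3191: 1
Sum = 1 = 1

No, 3191 is not perfect (1 ≠ 3191)


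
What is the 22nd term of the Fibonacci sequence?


Sequence: 1, 1, 2, 3, 5, 8, 13, 21, 34, 55, 89, 144, 233, 377, 610, 987, 1597, 2584, 4181, 6765, 10946, 17711
F(22) = 17711


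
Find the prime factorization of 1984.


1984 / 2 = 992
992 / 2 = 496
496 / 2 = 248
248 / 2 = 124
124 / 2 = 62
62 / 2 = 31
31 / 31 = 1
1984 = 2^6 × 31


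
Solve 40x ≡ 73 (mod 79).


GCD(40, 79) = 1, unique solution
a^(-1) mod 79 = 2
x = 2 * 73 mod 79 = 67

x ≡ 67 (mod 79)


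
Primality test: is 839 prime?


Check divisors up to sqrt(839) = 28.9655
No divisors found.
839 is prime.

Yes, 839 is prime


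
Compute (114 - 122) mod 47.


114 - 122 = -8
-8 mod 47 = 39


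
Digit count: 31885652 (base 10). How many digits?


31885652 has 8 digits in base 10
floor(log10(31885652)) + 1 = floor(7.5036) + 1 = 8

8 digits (base 10)


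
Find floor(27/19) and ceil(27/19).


27/19 = 1.4211
floor = 1
ceil = 2

floor = 1, ceil = 2


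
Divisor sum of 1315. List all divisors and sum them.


Divisors of 1315: 1, 5, 263, 1315
Sum = 1 + 5 + 263 + 1315 = 1584

σ(1315) = 1584


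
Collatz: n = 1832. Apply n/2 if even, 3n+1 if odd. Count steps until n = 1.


1832 → 916 → 458 → 229 → 688 → 344 → 172 → 86 → 43 → 130 → 65 → 196 → 98 → 49 → 148 → 74 → 37 → 112 → 56 → 28 → 14 → 7 → 22 → 11 → 34 → 17 → 52 → 26 → 13 → 40 → 20 → 10 → 5 → 16 → 8 → 4 → 2 → 1
Total steps = 37

37 steps


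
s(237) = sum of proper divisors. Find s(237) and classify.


Proper divisors: 1, 3, 79
Sum = 1 + 3 + 79 = 83
83 < 237 → deficient

s(237) = 83 (deficient)


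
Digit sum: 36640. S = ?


3 + 6 + 6 + 4 + 0 = 19


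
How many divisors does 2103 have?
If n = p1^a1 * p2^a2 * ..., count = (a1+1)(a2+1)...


2103 = 3^1 × 701^1
d(2103) = (1+1) × (1+1) = 4

4 divisors


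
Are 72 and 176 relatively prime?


Euclidean algorithm:
176 = 2 * 72 + 32
72 = 2 * 32 + 8
32 = 4 * 8 + 0
GCD(72, 176) = 8

No, not coprime (GCD = 8)


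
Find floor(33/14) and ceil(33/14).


33/14 = 2.3571
floor = 2
ceil = 3

floor = 2, ceil = 3


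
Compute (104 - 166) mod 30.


104 - 166 = -62
-62 mod 30 = 28


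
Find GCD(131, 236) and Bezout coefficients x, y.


Tabular extended Euclidean (each row: r = 131*s + 236*t):
r=131, s=1, t=0
r=236, s=0, t=1
q=0: r=131, s=1, t=0   [131*(1) + 236*(0) = 131]
q=1: r=105, s=-1, t=1   [131*(-1) + 236*(1) = 105]
q=1: r=26, s=2, t=-1   [131*(2) + 236*(-1) = 26]
q=4: r=1, s=-9, t=5   [131*(-9) + 236*(5) = 1]
q=26: r=0, s=236, t=-131   [131*(236) + 236*(-131) = 0]
GCD = 1; from the row with r=1: x=-9, y=5
Check: 131*(-9) + 236*(5) = -1179 + 1180 = 1

GCD = 1, x = -9, y = 5


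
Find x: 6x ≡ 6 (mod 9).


GCD(6, 9) = 3 divides 6
Divide: 2x ≡ 2 (mod 3)
x ≡ 1 (mod 3)


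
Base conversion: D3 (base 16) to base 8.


D3 (base 16) = 211 (decimal)
211 (decimal) = 323 (base 8)


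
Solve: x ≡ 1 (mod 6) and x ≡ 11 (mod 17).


M = 6*17 = 102
M1 = M/6 = 17, M2 = M/17 = 6
M1^(-1) mod 6 = 5, M2^(-1) mod 17 = 3
x = 1*17*5 + 11*6*3 = 283
283 mod 102 = 79
Check: 79 mod 6 = 1 ✓, 79 mod 17 = 11 ✓

x ≡ 79 (mod 102)


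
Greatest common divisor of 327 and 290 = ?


327 = 1 * 290 + 37
290 = 7 * 37 + 31
37 = 1 * 31 + 6
31 = 5 * 6 + 1
6 = 6 * 1 + 0
GCD = 1


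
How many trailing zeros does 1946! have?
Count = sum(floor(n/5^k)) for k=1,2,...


floor(1946/5) = 389
floor(1946/25) = 77
floor(1946/125) = 15
floor(1946/625) = 3
Total = 484

484 trailing zeros


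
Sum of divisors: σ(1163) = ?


Divisors of 1163: 1, 1163
Sum = 1 + 1163 = 1164

σ(1163) = 1164


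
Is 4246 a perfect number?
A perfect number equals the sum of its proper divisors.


Proper divisors of 4246: 1, 2, 11, 22, 193, 386, 2123
Sum = 1 + 2 + 11 + 22 + 193 + 386 + 2123 = 2738

No, 4246 is not perfect (2738 ≠ 4246)


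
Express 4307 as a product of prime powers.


4307 / 59 = 73
73 / 73 = 1
4307 = 59 × 73


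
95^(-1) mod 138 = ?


Use the extended Euclidean algorithm on (138, 95); each row r = 138*s + 95*t:
r=138, s=1, t=0
r=95, s=0, t=1
q=1: r=43, s=1, t=-1   [138*(1) + 95*(-1) = 43]
q=2: r=9, s=-2, t=3   [138*(-2) + 95*(3) = 9]
q=4: r=7, s=9, t=-13   [138*(9) + 95*(-13) = 7]
q=1: r=2, s=-11, t=16   [138*(-11) + 95*(16) = 2]
q=3: r=1, s=42, t=-61   [138*(42) + 95*(-61) = 1]
q=2: r=0, s=-95, t=138   [138*(-95) + 95*(138) = 0]
GCD = 1 with t = -61, so 95*(-61) ≡ 1 (mod 138)
Inverse = -61 mod 138 = 77
Check: 95 * 77 = 7315 ≡ 1 (mod 138)

95^(-1) ≡ 77 (mod 138)


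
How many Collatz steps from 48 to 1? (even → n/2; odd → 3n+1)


48 → 24 → 12 → 6 → 3 → 10 → 5 → 16 → 8 → 4 → 2 → 1
Total steps = 11

11 steps


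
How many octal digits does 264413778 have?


264413778 in base 8 = 1760521122
Number of digits = 10

10 digits (base 8)


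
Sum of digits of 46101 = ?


4 + 6 + 1 + 0 + 1 = 12


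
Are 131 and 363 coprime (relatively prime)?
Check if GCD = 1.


Euclidean algorithm:
363 = 2 * 131 + 101
131 = 1 * 101 + 30
101 = 3 * 30 + 11
30 = 2 * 11 + 8
11 = 1 * 8 + 3
8 = 2 * 3 + 2
3 = 1 * 2 + 1
2 = 2 * 1 + 0
GCD(131, 363) = 1

Yes, coprime (GCD = 1)


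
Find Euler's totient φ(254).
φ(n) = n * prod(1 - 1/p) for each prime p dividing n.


254 = 2 × 127
Prime factors: 2, 127
φ(254) = 254 × (1-1/2) × (1-1/127)
= 254 × 1/2 × 126/127 = 126

φ(254) = 126


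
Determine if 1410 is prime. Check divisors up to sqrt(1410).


1410 / 2 = 705 (exact division)
1410 is NOT prime.

No, 1410 is not prime


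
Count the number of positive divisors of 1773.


1773 = 3^2 × 197^1
d(1773) = (2+1) × (1+1) = 6

6 divisors


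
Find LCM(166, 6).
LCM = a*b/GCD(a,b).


GCD(166, 6) = 2
LCM = 166*6/2 = 996/2 = 498

LCM = 498


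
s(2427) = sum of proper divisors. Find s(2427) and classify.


Proper divisors: 1, 3, 809
Sum = 1 + 3 + 809 = 813
813 < 2427 → deficient

s(2427) = 813 (deficient)


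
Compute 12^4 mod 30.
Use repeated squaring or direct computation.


12^1 mod 30 = 12
12^2 mod 30 = 24
12^3 mod 30 = 18
12^4 mod 30 = 6


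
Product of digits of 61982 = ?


6 × 1 × 9 × 8 × 2 = 864


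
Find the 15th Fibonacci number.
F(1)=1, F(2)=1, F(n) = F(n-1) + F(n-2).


Sequence: 1, 1, 2, 3, 5, 8, 13, 21, 34, 55, 89, 144, 233, 377, 610
F(15) = 610


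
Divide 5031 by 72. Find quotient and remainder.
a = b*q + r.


5031 = 72 * 69 + 63
Check: 4968 + 63 = 5031

q = 69, r = 63


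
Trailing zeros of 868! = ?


floor(868/5) = 173
floor(868/25) = 34
floor(868/125) = 6
floor(868/625) = 1
Total = 214

214 trailing zeros


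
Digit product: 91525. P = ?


9 × 1 × 5 × 2 × 5 = 450


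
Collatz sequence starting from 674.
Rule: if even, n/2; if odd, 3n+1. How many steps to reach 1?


674 → 337 → 1012 → 506 → 253 → 760 → 380 → 190 → 95 → 286 → 143 → 430 → 215 → 646 → 323 → 970 → 485 → 1456 → 728 → 364 → 182 → 91 → 274 → 137 → 412 → 206 → 103 → 310 → 155 → 466 → 233 → 700 → 350 → 175 → 526 → 263 → 790 → 395 → 1186 → 593 → 1780 → 890 → 445 → 1336 → 668 → 334 → 167 → 502 → 251 → 754 → 377 → 1132 → 566 → 283 → 850 → 425 → 1276 → 638 → 319 → 958 → 479 → 1438 → 719 → 2158 → 1079 → 3238 → 1619 → 4858 → 2429 → 7288 → 3644 → 1822 → 911 → 2734 → 1367 → 4102 → 2051 → 6154 → 3077 → 9232 → 4616 → 2308 → 1154 → 577 → 1732 → 866 → 433 → 1300 → 650 → 325 → 976 → 488 → 244 → 122 → 61 → 184 → 92 → 46 → 23 → 70 → 35 → 106 → 53 → 160 → 80 → 40 → 20 → 10 → 5 → 16 → 8 → 4 → 2 → 1
Total steps = 113

113 steps


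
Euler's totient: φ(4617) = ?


4617 = 3^5 × 19
Prime factors: 3, 19
φ(4617) = 4617 × (1-1/3) × (1-1/19)
= 4617 × 2/3 × 18/19 = 2916

φ(4617) = 2916


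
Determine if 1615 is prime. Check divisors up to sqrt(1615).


1615 / 5 = 323 (exact division)
1615 is NOT prime.

No, 1615 is not prime


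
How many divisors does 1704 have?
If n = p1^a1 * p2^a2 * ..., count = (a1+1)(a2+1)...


1704 = 2^3 × 3^1 × 71^1
d(1704) = (3+1) × (1+1) × (1+1) = 16

16 divisors


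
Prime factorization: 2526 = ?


2526 / 2 = 1263
1263 / 3 = 421
421 / 421 = 1
2526 = 2 × 3 × 421


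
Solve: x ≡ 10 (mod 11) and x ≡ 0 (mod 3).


M = 11*3 = 33
M1 = M/11 = 3, M2 = M/3 = 11
M1^(-1) mod 11 = 4, M2^(-1) mod 3 = 2
x = 10*3*4 + 0*11*2 = 120
120 mod 33 = 21
Check: 21 mod 11 = 10 ✓, 21 mod 3 = 0 ✓

x ≡ 21 (mod 33)


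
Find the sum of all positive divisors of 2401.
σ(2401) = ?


Divisors of 2401: 1, 7, 49, 343, 2401
Sum = 1 + 7 + 49 + 343 + 2401 = 2801

σ(2401) = 2801


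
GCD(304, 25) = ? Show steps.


304 = 12 * 25 + 4
25 = 6 * 4 + 1
4 = 4 * 1 + 0
GCD = 1


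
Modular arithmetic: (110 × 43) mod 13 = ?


110 × 43 = 4730
4730 mod 13 = 11


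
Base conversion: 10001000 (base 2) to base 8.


10001000 (base 2) = 136 (decimal)
136 (decimal) = 210 (base 8)


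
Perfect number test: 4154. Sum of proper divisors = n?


Proper divisors of 4154: 1, 2, 31, 62, 67, 134, 2077
Sum = 1 + 2 + 31 + 62 + 67 + 134 + 2077 = 2374

No, 4154 is not perfect (2374 ≠ 4154)


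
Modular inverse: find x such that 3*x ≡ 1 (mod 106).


Use the extended Euclidean algorithm on (106, 3); each row r = 106*s + 3*t:
r=106, s=1, t=0
r=3, s=0, t=1
q=35: r=1, s=1, t=-35   [106*(1) + 3*(-35) = 1]
q=3: r=0, s=-3, t=106   [106*(-3) + 3*(106) = 0]
GCD = 1 with t = -35, so 3*(-35) ≡ 1 (mod 106)
Inverse = -35 mod 106 = 71
Check: 3 * 71 = 213 ≡ 1 (mod 106)

3^(-1) ≡ 71 (mod 106)


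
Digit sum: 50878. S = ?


5 + 0 + 8 + 7 + 8 = 28


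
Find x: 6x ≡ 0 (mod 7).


GCD(6, 7) = 1, unique solution
a^(-1) mod 7 = 6
x = 6 * 0 mod 7 = 0

x ≡ 0 (mod 7)


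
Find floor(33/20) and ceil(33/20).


33/20 = 1.6500
floor = 1
ceil = 2

floor = 1, ceil = 2


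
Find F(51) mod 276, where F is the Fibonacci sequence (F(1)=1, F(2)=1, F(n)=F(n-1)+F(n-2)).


F(k) mod 276 for k=1..51:
1, 1, 2, 3, 5, 8, 13, 21, 34, 55, 89, 144, 233, 101, 58, 159, 217, 100, 41, 141, 182, 47, 229, 0, 229, 229, 182, 135, 41, 176, 217, 117, 58, 175, 233, 132, 89, 221, 34, 255, 13, 268, 5, 273, 2, 275, 1, 0, 1, 1, 2
F(51) mod 276 = 2


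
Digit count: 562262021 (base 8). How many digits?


562262021 in base 8 = 4140670005
Number of digits = 10

10 digits (base 8)


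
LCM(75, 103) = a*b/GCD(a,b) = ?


GCD(75, 103) = 1
LCM = 75*103/1 = 7725/1 = 7725

LCM = 7725


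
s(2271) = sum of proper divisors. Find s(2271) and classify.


Proper divisors: 1, 3, 757
Sum = 1 + 3 + 757 = 761
761 < 2271 → deficient

s(2271) = 761 (deficient)


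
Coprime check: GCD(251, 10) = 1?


Euclidean algorithm:
251 = 25 * 10 + 1
10 = 10 * 1 + 0
GCD(251, 10) = 1

Yes, coprime (GCD = 1)


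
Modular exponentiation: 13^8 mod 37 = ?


13^1 mod 37 = 13
13^2 mod 37 = 21
13^3 mod 37 = 14
13^4 mod 37 = 34
13^5 mod 37 = 35
13^6 mod 37 = 11
13^7 mod 37 = 32
13^8 mod 37 = 9


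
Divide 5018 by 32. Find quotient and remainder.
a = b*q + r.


5018 = 32 * 156 + 26
Check: 4992 + 26 = 5018

q = 156, r = 26


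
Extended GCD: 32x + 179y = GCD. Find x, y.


Tabular extended Euclidean (each row: r = 32*s + 179*t):
r=32, s=1, t=0
r=179, s=0, t=1
q=0: r=32, s=1, t=0   [32*(1) + 179*(0) = 32]
q=5: r=19, s=-5, t=1   [32*(-5) + 179*(1) = 19]
q=1: r=13, s=6, t=-1   [32*(6) + 179*(-1) = 13]
q=1: r=6, s=-11, t=2   [32*(-11) + 179*(2) = 6]
q=2: r=1, s=28, t=-5   [32*(28) + 179*(-5) = 1]
q=6: r=0, s=-179, t=32   [32*(-179) + 179*(32) = 0]
GCD = 1; from the row with r=1: x=28, y=-5
Check: 32*(28) + 179*(-5) = 896 - 895 = 1

GCD = 1, x = 28, y = -5


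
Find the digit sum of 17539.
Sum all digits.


1 + 7 + 5 + 3 + 9 = 25


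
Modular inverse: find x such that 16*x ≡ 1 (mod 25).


Use the extended Euclidean algorithm on (25, 16); each row r = 25*s + 16*t:
r=25, s=1, t=0
r=16, s=0, t=1
q=1: r=9, s=1, t=-1   [25*(1) + 16*(-1) = 9]
q=1: r=7, s=-1, t=2   [25*(-1) + 16*(2) = 7]
q=1: r=2, s=2, t=-3   [25*(2) + 16*(-3) = 2]
q=3: r=1, s=-7, t=11   [25*(-7) + 16*(11) = 1]
q=2: r=0, s=16, t=-25   [25*(16) + 16*(-25) = 0]
GCD = 1 with t = 11, so 16*(11) ≡ 1 (mod 25)
Inverse = 11 mod 25 = 11
Check: 16 * 11 = 176 ≡ 1 (mod 25)

16^(-1) ≡ 11 (mod 25)


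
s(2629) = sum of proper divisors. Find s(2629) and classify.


Proper divisors: 1, 11, 239
Sum = 1 + 11 + 239 = 251
251 < 2629 → deficient

s(2629) = 251 (deficient)
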